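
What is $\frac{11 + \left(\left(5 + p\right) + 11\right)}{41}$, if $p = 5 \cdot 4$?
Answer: $\frac{47}{41} \approx 1.1463$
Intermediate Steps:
$p = 20$
$\frac{11 + \left(\left(5 + p\right) + 11\right)}{41} = \frac{11 + \left(\left(5 + 20\right) + 11\right)}{41} = \frac{11 + \left(25 + 11\right)}{41} = \frac{11 + 36}{41} = \frac{1}{41} \cdot 47 = \frac{47}{41}$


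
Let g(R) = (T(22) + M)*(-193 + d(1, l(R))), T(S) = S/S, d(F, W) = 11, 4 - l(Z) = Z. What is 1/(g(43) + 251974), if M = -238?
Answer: 1/295108 ≈ 3.3886e-6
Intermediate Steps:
l(Z) = 4 - Z
T(S) = 1
g(R) = 43134 (g(R) = (1 - 238)*(-193 + 11) = -237*(-182) = 43134)
1/(g(43) + 251974) = 1/(43134 + 251974) = 1/295108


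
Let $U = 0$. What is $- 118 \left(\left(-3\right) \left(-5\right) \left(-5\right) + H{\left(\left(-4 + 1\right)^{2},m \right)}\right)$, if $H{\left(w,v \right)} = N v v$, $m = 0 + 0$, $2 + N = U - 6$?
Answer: $8850$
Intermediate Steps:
$N = -8$ ($N = -2 + \left(0 - 6\right) = -2 - 6 = -8$)
$m = 0$
$H{\left(w,v \right)} = - 8 v^{2}$ ($H{\left(w,v \right)} = - 8 v v = - 8 v^{2}$)
$- 118 \left(\left(-3\right) \left(-5\right) \left(-5\right) + H{\left(\left(-4 + 1\right)^{2},m \right)}\right) = - 118 \left(\left(-3\right) \left(-5\right) \left(-5\right) - 8 \cdot 0^{2}\right) = - 118 \left(15 \left(-5\right) - 0\right) = - 118 \left(-75 + 0\right) = \left(-118\right) \left(-75\right) = 8850$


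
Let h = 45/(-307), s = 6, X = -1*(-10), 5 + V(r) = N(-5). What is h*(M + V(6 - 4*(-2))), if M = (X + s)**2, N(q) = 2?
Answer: -11385/307 ≈ -37.085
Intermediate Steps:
V(r) = -3 (V(r) = -5 + 2 = -3)
X = 10
M = 256 (M = (10 + 6)**2 = 16**2 = 256)
h = -45/307 (h = 45*(-1/307) = -45/307 ≈ -0.14658)
h*(M + V(6 - 4*(-2))) = -45*(256 - 3)/307 = -45/307*253 = -11385/307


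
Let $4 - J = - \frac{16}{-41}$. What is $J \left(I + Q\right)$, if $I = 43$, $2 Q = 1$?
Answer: $\frac{6438}{41} \approx 157.02$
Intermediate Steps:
$Q = \frac{1}{2}$ ($Q = \frac{1}{2} \cdot 1 = \frac{1}{2} \approx 0.5$)
$J = \frac{148}{41}$ ($J = 4 - - \frac{16}{-41} = 4 - \left(-16\right) \left(- \frac{1}{41}\right) = 4 - \frac{16}{41} = \frac{148}{41} \approx 3.6098$)
$J \left(I + Q\right) = \frac{148 \left(43 + \frac{1}{2}\right)}{41} = \frac{148}{41} \cdot \frac{87}{2} = \frac{6438}{41}$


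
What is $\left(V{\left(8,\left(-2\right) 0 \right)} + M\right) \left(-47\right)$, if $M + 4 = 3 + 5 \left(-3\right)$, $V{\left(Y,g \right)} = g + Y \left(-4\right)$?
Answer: $2256$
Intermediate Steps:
$V{\left(Y,g \right)} = g - 4 Y$
$M = -16$ ($M = -4 + \left(3 + 5 \left(-3\right)\right) = -4 + \left(3 - 15\right) = -4 - 12 = -16$)
$\left(V{\left(8,\left(-2\right) 0 \right)} + M\right) \left(-47\right) = \left(\left(\left(-2\right) 0 - 32\right) - 16\right) \left(-47\right) = \left(\left(0 - 32\right) - 16\right) \left(-47\right) = \left(-32 - 16\right) \left(-47\right) = \left(-48\right) \left(-47\right) = 2256$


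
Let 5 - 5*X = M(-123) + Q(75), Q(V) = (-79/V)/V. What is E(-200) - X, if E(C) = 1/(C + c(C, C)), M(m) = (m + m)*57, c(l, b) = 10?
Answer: -2998279877/1068750 ≈ -2805.4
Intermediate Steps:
Q(V) = -79/V²
M(m) = 114*m (M(m) = (2*m)*57 = 114*m)
E(C) = 1/(10 + C) (E(C) = 1/(C + 10) = 1/(10 + C))
X = 78901954/28125 (X = 1 - (114*(-123) - 79/75²)/5 = 1 - (-14022 - 79*1/5625)/5 = 1 - (-14022 - 79/5625)/5 = 1 - ⅕*(-78873829/5625) = 1 + 78873829/28125 = 78901954/28125 ≈ 2805.4)
E(-200) - X = 1/(10 - 200) - 1*78901954/28125 = 1/(-190) - 78901954/28125 = -1/190 - 78901954/28125 = -2998279877/1068750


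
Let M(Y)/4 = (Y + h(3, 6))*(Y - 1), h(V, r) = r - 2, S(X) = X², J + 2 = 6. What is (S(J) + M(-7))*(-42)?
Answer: -4704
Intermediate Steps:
J = 4 (J = -2 + 6 = 4)
h(V, r) = -2 + r
M(Y) = 4*(-1 + Y)*(4 + Y) (M(Y) = 4*((Y + (-2 + 6))*(Y - 1)) = 4*((Y + 4)*(-1 + Y)) = 4*((4 + Y)*(-1 + Y)) = 4*((-1 + Y)*(4 + Y)) = 4*(-1 + Y)*(4 + Y))
(S(J) + M(-7))*(-42) = (4² + (-16 + 4*(-7)² + 12*(-7)))*(-42) = (16 + (-16 + 4*49 - 84))*(-42) = (16 + (-16 + 196 - 84))*(-42) = (16 + 96)*(-42) = 112*(-42) = -4704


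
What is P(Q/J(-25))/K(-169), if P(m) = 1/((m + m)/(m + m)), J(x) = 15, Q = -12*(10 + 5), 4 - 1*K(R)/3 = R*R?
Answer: -1/85671 ≈ -1.1673e-5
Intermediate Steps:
K(R) = 12 - 3*R**2 (K(R) = 12 - 3*R*R = 12 - 3*R**2)
Q = -180 (Q = -12*15 = -180)
P(m) = 1 (P(m) = 1/((2*m)/((2*m))) = 1/((2*m)*(1/(2*m))) = 1/1 = 1)
P(Q/J(-25))/K(-169) = 1/(12 - 3*(-169)**2) = 1/(12 - 3*28561) = 1/(12 - 85683) = 1/(-85671) = 1*(-1/85671) = -1/85671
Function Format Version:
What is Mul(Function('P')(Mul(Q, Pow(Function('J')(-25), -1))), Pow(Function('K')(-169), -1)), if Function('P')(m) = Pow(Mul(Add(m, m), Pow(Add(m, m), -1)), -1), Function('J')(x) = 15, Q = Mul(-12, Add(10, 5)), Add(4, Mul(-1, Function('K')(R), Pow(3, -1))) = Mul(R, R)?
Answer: Rational(-1, 85671) ≈ -1.1673e-5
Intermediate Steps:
Function('K')(R) = Add(12, Mul(-3, Pow(R, 2))) (Function('K')(R) = Add(12, Mul(-3, Mul(R, R))) = Add(12, Mul(-3, Pow(R, 2))))
Q = -180 (Q = Mul(-12, 15) = -180)
Function('P')(m) = 1 (Function('P')(m) = Pow(Mul(Mul(2, m), Pow(Mul(2, m), -1)), -1) = Pow(Mul(Mul(2, m), Mul(Rational(1, 2), Pow(m, -1))), -1) = Pow(1, -1) = 1)
Mul(Function('P')(Mul(Q, Pow(Function('J')(-25), -1))), Pow(Function('K')(-169), -1)) = Mul(1, Pow(Add(12, Mul(-3, Pow(-169, 2))), -1)) = Mul(1, Pow(Add(12, Mul(-3, 28561)), -1)) = Mul(1, Pow(Add(12, -85683), -1)) = Mul(1, Pow(-85671, -1)) = Mul(1, Rational(-1, 85671)) = Rational(-1, 85671)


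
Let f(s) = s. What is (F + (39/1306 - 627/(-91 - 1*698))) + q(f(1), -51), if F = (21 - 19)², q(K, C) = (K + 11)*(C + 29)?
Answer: -89021069/343478 ≈ -259.18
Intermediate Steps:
q(K, C) = (11 + K)*(29 + C)
F = 4 (F = 2² = 4)
(F + (39/1306 - 627/(-91 - 1*698))) + q(f(1), -51) = (4 + (39/1306 - 627/(-91 - 1*698))) + (319 + 11*(-51) + 29*1 - 51*1) = (4 + (39*(1/1306) - 627/(-91 - 698))) + (319 - 561 + 29 - 51) = (4 + (39/1306 - 627/(-789))) - 264 = (4 + (39/1306 - 627*(-1/789))) - 264 = (4 + (39/1306 + 209/263)) - 264 = (4 + 283211/343478) - 264 = 1657123/343478 - 264 = -89021069/343478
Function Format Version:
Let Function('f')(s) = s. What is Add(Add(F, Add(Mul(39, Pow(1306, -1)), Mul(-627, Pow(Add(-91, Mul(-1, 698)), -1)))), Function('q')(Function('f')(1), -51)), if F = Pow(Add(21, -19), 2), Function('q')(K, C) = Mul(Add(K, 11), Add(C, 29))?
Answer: Rational(-89021069, 343478) ≈ -259.18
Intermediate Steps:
Function('q')(K, C) = Mul(Add(11, K), Add(29, C))
F = 4 (F = Pow(2, 2) = 4)
Add(Add(F, Add(Mul(39, Pow(1306, -1)), Mul(-627, Pow(Add(-91, Mul(-1, 698)), -1)))), Function('q')(Function('f')(1), -51)) = Add(Add(4, Add(Mul(39, Pow(1306, -1)), Mul(-627, Pow(Add(-91, Mul(-1, 698)), -1)))), Add(319, Mul(11, -51), Mul(29, 1), Mul(-51, 1))) = Add(Add(4, Add(Mul(39, Rational(1, 1306)), Mul(-627, Pow(Add(-91, -698), -1)))), Add(319, -561, 29, -51)) = Add(Add(4, Add(Rational(39, 1306), Mul(-627, Pow(-789, -1)))), -264) = Add(Add(4, Add(Rational(39, 1306), Mul(-627, Rational(-1, 789)))), -264) = Add(Add(4, Add(Rational(39, 1306), Rational(209, 263))), -264) = Add(Add(4, Rational(283211, 343478)), -264) = Add(Rational(1657123, 343478), -264) = Rational(-89021069, 343478)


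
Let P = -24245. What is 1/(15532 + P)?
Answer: -1/8713 ≈ -0.00011477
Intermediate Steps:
1/(15532 + P) = 1/(15532 - 24245) = 1/(-8713) = -1/8713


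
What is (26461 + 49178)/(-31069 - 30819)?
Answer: -75639/61888 ≈ -1.2222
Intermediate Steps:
(26461 + 49178)/(-31069 - 30819) = 75639/(-61888) = 75639*(-1/61888) = -75639/61888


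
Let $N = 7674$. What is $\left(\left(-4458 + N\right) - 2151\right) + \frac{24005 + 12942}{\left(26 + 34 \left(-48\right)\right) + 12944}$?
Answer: $\frac{12111917}{11338} \approx 1068.3$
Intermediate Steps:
$\left(\left(-4458 + N\right) - 2151\right) + \frac{24005 + 12942}{\left(26 + 34 \left(-48\right)\right) + 12944} = \left(\left(-4458 + 7674\right) - 2151\right) + \frac{24005 + 12942}{\left(26 + 34 \left(-48\right)\right) + 12944} = \left(3216 - 2151\right) + \frac{36947}{\left(26 - 1632\right) + 12944} = 1065 + \frac{36947}{-1606 + 12944} = 1065 + \frac{36947}{11338} = \frac{12111917}{11338}$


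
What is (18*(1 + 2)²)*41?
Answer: 6642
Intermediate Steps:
(18*(1 + 2)²)*41 = (18*3²)*41 = (18*9)*41 = 162*41 = 6642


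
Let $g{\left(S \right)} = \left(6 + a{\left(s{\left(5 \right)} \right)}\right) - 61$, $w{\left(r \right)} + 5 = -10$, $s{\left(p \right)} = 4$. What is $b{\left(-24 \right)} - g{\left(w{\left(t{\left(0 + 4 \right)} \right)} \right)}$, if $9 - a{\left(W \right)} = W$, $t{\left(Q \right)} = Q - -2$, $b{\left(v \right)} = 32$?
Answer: $82$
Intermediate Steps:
$t{\left(Q \right)} = 2 + Q$ ($t{\left(Q \right)} = Q + 2 = 2 + Q$)
$a{\left(W \right)} = 9 - W$
$w{\left(r \right)} = -15$ ($w{\left(r \right)} = -5 - 10 = -15$)
$g{\left(S \right)} = -50$ ($g{\left(S \right)} = \left(6 + \left(9 - 4\right)\right) - 61 = \left(6 + 5\right) - 61 = 11 - 61 = -50$)
$b{\left(-24 \right)} - g{\left(w{\left(t{\left(0 + 4 \right)} \right)} \right)} = 32 - -50 = 32 + 50 = 82$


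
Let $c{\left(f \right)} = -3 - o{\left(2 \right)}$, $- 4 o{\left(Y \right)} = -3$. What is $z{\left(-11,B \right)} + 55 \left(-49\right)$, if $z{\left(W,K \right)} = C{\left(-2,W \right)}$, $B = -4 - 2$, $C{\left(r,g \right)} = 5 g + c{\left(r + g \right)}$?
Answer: $- \frac{11015}{4} \approx -2753.8$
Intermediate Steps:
$o{\left(Y \right)} = \frac{3}{4}$ ($o{\left(Y \right)} = \left(- \frac{1}{4}\right) \left(-3\right) = \frac{3}{4}$)
$c{\left(f \right)} = - \frac{15}{4}$ ($c{\left(f \right)} = -3 - \frac{3}{4} = - \frac{15}{4}$)
$C{\left(r,g \right)} = - \frac{15}{4} + 5 g$ ($C{\left(r,g \right)} = 5 g - \frac{15}{4} = - \frac{15}{4} + 5 g$)
$B = -6$
$z{\left(W,K \right)} = - \frac{15}{4} + 5 W$
$z{\left(-11,B \right)} + 55 \left(-49\right) = \left(- \frac{15}{4} + 5 \left(-11\right)\right) + 55 \left(-49\right) = \left(- \frac{15}{4} - 55\right) - 2695 = - \frac{235}{4} - 2695 = - \frac{11015}{4}$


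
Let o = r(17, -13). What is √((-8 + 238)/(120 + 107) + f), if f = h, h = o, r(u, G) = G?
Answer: I*√617667/227 ≈ 3.4622*I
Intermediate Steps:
o = -13
h = -13
f = -13
√((-8 + 238)/(120 + 107) + f) = √((-8 + 238)/(120 + 107) - 13) = √(230/227 - 13) = √(-2721/227) = I*√617667/227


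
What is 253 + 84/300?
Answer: 6332/25 ≈ 253.28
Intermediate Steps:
253 + 84/300 = 253 + 84*(1/300) = 253 + 7/25 = 6332/25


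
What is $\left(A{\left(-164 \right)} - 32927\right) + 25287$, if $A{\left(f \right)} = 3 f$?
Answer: $-8132$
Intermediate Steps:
$\left(A{\left(-164 \right)} - 32927\right) + 25287 = \left(3 \left(-164\right) - 32927\right) + 25287 = \left(-492 - 32927\right) + 25287 = -33419 + 25287 = -8132$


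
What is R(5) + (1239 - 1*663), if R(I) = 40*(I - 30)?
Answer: -424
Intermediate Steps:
R(I) = -1200 + 40*I (R(I) = 40*(-30 + I) = -1200 + 40*I)
R(5) + (1239 - 1*663) = (-1200 + 40*5) + (1239 - 1*663) = (-1200 + 200) + (1239 - 663) = -1000 + 576 = -424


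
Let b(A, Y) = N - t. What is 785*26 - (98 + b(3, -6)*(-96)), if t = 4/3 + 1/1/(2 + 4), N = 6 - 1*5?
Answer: 19704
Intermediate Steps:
N = 1 (N = 6 - 5 = 1)
t = 22/3 (t = 4*(1/3) + 1/1/6 = 4/3 + 1/(1/6) = 4/3 + 1*6 = 4/3 + 6 = 22/3 ≈ 7.3333)
b(A, Y) = -19/3 (b(A, Y) = 1 - 1*22/3 = 1 - 22/3 = -19/3)
785*26 - (98 + b(3, -6)*(-96)) = 785*26 - (98 - 19/3*(-96)) = 20410 - (98 + 608) = 20410 - 1*706 = 20410 - 706 = 19704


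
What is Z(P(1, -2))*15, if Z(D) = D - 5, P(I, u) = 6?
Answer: 15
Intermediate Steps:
Z(D) = -5 + D
Z(P(1, -2))*15 = (-5 + 6)*15 = 1*15 = 15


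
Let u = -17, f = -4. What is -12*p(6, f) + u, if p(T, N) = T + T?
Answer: -161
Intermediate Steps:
p(T, N) = 2*T
-12*p(6, f) + u = -24*6 - 17 = -12*12 - 17 = -144 - 17 = -161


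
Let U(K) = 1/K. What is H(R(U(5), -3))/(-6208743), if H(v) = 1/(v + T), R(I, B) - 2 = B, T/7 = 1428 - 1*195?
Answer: -1/53581452090 ≈ -1.8663e-11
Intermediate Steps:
T = 8631 (T = 7*(1428 - 1*195) = 7*(1428 - 195) = 7*1233 = 8631)
R(I, B) = 2 + B
H(v) = 1/(8631 + v) (H(v) = 1/(v + 8631) = 1/(8631 + v))
H(R(U(5), -3))/(-6208743) = 1/((8631 + (2 - 3))*(-6208743)) = -1/6208743/(8631 - 1) = -1/6208743/8630 = (1/8630)*(-1/6208743) = -1/53581452090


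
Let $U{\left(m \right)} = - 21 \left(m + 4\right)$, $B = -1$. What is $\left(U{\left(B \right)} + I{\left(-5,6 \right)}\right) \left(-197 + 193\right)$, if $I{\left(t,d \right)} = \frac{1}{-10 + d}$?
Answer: $253$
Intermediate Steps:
$U{\left(m \right)} = -84 - 21 m$ ($U{\left(m \right)} = - 21 \left(4 + m\right) = -84 - 21 m$)
$\left(U{\left(B \right)} + I{\left(-5,6 \right)}\right) \left(-197 + 193\right) = \left(\left(-84 - -21\right) + \frac{1}{-10 + 6}\right) \left(-197 + 193\right) = \left(\left(-84 + 21\right) + \frac{1}{-4}\right) \left(-4\right) = \left(-63 - \frac{1}{4}\right) \left(-4\right) = \left(- \frac{253}{4}\right) \left(-4\right) = 253$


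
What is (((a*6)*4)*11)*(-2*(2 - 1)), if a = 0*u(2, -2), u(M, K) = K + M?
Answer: 0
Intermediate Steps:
a = 0 (a = 0*(-2 + 2) = 0*0 = 0)
(((a*6)*4)*11)*(-2*(2 - 1)) = (((0*6)*4)*11)*(-2*(2 - 1)) = ((0*4)*11)*(-2*1) = (0*11)*(-2) = 0*(-2) = 0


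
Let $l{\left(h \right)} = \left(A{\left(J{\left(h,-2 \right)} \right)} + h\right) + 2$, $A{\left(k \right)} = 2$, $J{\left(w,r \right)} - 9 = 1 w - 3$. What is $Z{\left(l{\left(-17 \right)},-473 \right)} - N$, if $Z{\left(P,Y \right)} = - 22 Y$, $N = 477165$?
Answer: $-466759$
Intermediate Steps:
$J{\left(w,r \right)} = 6 + w$ ($J{\left(w,r \right)} = 9 + \left(1 w - 3\right) = 9 + \left(w - 3\right) = 9 + \left(-3 + w\right) = 6 + w$)
$l{\left(h \right)} = 4 + h$ ($l{\left(h \right)} = \left(2 + h\right) + 2 = 4 + h$)
$Z{\left(l{\left(-17 \right)},-473 \right)} - N = \left(-22\right) \left(-473\right) - 477165 = 10406 - 477165 = -466759$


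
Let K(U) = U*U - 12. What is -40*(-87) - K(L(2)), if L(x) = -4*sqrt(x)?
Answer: 3460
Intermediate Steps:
K(U) = -12 + U**2 (K(U) = U**2 - 12 = -12 + U**2)
-40*(-87) - K(L(2)) = -40*(-87) - (-12 + (-4*sqrt(2))**2) = 3480 - (-12 + 32) = 3480 - 1*20 = 3480 - 20 = 3460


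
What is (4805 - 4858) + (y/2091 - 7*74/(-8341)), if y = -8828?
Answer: -996925853/17441031 ≈ -57.160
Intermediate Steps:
(4805 - 4858) + (y/2091 - 7*74/(-8341)) = (4805 - 4858) + (-8828/2091 - 7*74/(-8341)) = -53 + (-8828*1/2091 - 518*(-1/8341)) = -53 + (-8828/2091 + 518/8341) = -53 - 72551210/17441031 = -996925853/17441031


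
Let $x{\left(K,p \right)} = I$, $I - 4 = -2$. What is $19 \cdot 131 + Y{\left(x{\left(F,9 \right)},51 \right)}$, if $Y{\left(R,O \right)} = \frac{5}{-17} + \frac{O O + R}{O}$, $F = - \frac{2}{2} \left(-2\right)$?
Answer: $\frac{129527}{51} \approx 2539.7$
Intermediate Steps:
$I = 2$ ($I = 4 - 2 = 2$)
$F = 2$ ($F = \left(-2\right) \frac{1}{2} \left(-2\right) = \left(-1\right) \left(-2\right) = 2$)
$x{\left(K,p \right)} = 2$
$Y{\left(R,O \right)} = - \frac{5}{17} + \frac{R + O^{2}}{O}$ ($Y{\left(R,O \right)} = 5 \left(- \frac{1}{17}\right) + \frac{O^{2} + R}{O} = - \frac{5}{17} + \frac{R + O^{2}}{O}$)
$19 \cdot 131 + Y{\left(x{\left(F,9 \right)},51 \right)} = 19 \cdot 131 + \left(- \frac{5}{17} + 51 + \frac{2}{51}\right) = 2489 + \left(- \frac{5}{17} + 51 + 2 \cdot \frac{1}{51}\right) = 2489 + \left(- \frac{5}{17} + 51 + \frac{2}{51}\right) = 2489 + \frac{2588}{51} = \frac{129527}{51}$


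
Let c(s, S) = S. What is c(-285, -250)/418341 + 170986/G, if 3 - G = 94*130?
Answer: -71533508476/5110871997 ≈ -13.996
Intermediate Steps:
G = -12217 (G = 3 - 94*130 = 3 - 1*12220 = 3 - 12220 = -12217)
c(-285, -250)/418341 + 170986/G = -250/418341 + 170986/(-12217) = -250*1/418341 + 170986*(-1/12217) = -250/418341 - 170986/12217 = -71533508476/5110871997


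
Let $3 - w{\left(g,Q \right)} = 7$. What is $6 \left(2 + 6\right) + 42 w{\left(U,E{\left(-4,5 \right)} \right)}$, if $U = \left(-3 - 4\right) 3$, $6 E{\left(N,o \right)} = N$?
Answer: $-120$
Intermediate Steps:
$E{\left(N,o \right)} = \frac{N}{6}$
$U = -21$ ($U = \left(-7\right) 3 = -21$)
$w{\left(g,Q \right)} = -4$ ($w{\left(g,Q \right)} = 3 - 7 = -4$)
$6 \left(2 + 6\right) + 42 w{\left(U,E{\left(-4,5 \right)} \right)} = 6 \left(2 + 6\right) + 42 \left(-4\right) = 6 \cdot 8 - 168 = 48 - 168 = -120$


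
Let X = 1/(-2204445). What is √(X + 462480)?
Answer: √2247457521529197555/2204445 ≈ 680.06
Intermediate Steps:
X = -1/2204445 ≈ -4.5363e-7
√(X + 462480) = √(-1/2204445 + 462480) = √(1019511723599/2204445) = √2247457521529197555/2204445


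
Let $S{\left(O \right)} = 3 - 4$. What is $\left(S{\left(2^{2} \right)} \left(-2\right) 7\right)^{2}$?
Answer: $196$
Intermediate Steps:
$S{\left(O \right)} = -1$
$\left(S{\left(2^{2} \right)} \left(-2\right) 7\right)^{2} = \left(\left(-1\right) \left(-2\right) 7\right)^{2} = \left(2 \cdot 7\right)^{2} = 14^{2} = 196$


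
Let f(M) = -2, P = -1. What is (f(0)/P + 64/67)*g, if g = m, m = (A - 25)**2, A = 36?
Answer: 23958/67 ≈ 357.58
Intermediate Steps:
m = 121 (m = (36 - 25)**2 = 11**2 = 121)
g = 121
(f(0)/P + 64/67)*g = (-2/(-1) + 64/67)*121 = (-2*(-1) + 64*(1/67))*121 = (2 + 64/67)*121 = (198/67)*121 = 23958/67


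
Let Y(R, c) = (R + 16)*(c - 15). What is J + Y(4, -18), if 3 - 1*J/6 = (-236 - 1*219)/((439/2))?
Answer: -276378/439 ≈ -629.56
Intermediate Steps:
Y(R, c) = (-15 + c)*(16 + R) (Y(R, c) = (16 + R)*(-15 + c) = (-15 + c)*(16 + R))
J = 13362/439 (J = 18 - 6*(-236 - 1*219)/(439/2) = 18 - 6*(-236 - 219)/(439*(1/2)) = 18 - (-2730)/439/2 = 18 - (-2730)*2/439 = 18 - 6*(-910/439) = 18 + 5460/439 = 13362/439 ≈ 30.437)
J + Y(4, -18) = 13362/439 + (-240 - 15*4 + 16*(-18) + 4*(-18)) = 13362/439 + (-240 - 60 - 288 - 72) = 13362/439 - 660 = -276378/439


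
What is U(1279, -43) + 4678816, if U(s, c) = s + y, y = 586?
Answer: 4680681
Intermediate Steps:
U(s, c) = 586 + s (U(s, c) = s + 586 = 586 + s)
U(1279, -43) + 4678816 = (586 + 1279) + 4678816 = 1865 + 4678816 = 4680681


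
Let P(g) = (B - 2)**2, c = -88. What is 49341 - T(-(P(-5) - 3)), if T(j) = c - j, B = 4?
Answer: 49428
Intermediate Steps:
P(g) = 4 (P(g) = (4 - 2)**2 = 2**2 = 4)
T(j) = -88 - j
49341 - T(-(P(-5) - 3)) = 49341 - (-88 - (-1)*(4 - 3)) = 49341 - (-88 - (-1)) = 49341 - (-88 - 1*(-1)) = 49341 - (-88 + 1) = 49341 - 1*(-87) = 49341 + 87 = 49428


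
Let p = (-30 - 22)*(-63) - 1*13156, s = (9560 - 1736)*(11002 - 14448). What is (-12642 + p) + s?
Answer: -26984026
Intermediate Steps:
s = -26961504 (s = 7824*(-3446) = -26961504)
p = -9880 (p = -52*(-63) - 13156 = 3276 - 13156 = -9880)
(-12642 + p) + s = (-12642 - 9880) - 26961504 = -22522 - 26961504 = -26984026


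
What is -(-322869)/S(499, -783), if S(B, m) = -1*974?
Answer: -322869/974 ≈ -331.49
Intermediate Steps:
S(B, m) = -974
-(-322869)/S(499, -783) = -(-322869)/(-974) = -(-322869)*(-1)/974 = -1*322869/974 = -322869/974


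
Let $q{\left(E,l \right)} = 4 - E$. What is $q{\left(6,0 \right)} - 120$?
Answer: $-122$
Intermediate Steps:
$q{\left(6,0 \right)} - 120 = \left(4 - 6\right) - 120 = -2 - 120 = -122$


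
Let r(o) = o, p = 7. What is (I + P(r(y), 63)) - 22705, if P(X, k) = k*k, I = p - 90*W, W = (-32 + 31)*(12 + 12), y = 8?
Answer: -16569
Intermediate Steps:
W = -24 (W = -1*24 = -24)
I = 2167 (I = 7 - 90*(-24) = 7 + 2160 = 2167)
P(X, k) = k²
(I + P(r(y), 63)) - 22705 = (2167 + 63²) - 22705 = (2167 + 3969) - 22705 = 6136 - 22705 = -16569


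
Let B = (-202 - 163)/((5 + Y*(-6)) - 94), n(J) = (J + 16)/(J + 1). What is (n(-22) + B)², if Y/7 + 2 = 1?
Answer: 7017201/108241 ≈ 64.829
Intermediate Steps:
Y = -7 (Y = -14 + 7*1 = -14 + 7 = -7)
n(J) = (16 + J)/(1 + J)
B = 365/47 (B = (-202 - 163)/((5 - 7*(-6)) - 94) = -365/((5 + 42) - 94) = -365/(47 - 94) = -365/(-47) = -365*(-1/47) = 365/47 ≈ 7.7660)
(n(-22) + B)² = ((16 - 22)/(1 - 22) + 365/47)² = (-6/(-21) + 365/47)² = (-1/21*(-6) + 365/47)² = (2/7 + 365/47)² = (2649/329)² = 7017201/108241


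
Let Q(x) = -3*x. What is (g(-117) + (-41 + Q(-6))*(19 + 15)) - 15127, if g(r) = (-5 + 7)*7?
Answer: -15895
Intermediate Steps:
g(r) = 14 (g(r) = 2*7 = 14)
(g(-117) + (-41 + Q(-6))*(19 + 15)) - 15127 = (14 + (-41 - 3*(-6))*(19 + 15)) - 15127 = (14 + (-41 + 18)*34) - 15127 = (14 - 23*34) - 15127 = (14 - 782) - 15127 = -768 - 15127 = -15895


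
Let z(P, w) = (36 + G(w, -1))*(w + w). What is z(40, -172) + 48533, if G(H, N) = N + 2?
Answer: 35805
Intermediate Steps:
G(H, N) = 2 + N
z(P, w) = 74*w (z(P, w) = (36 + (2 - 1))*(w + w) = (36 + 1)*(2*w) = 37*(2*w) = 74*w)
z(40, -172) + 48533 = 74*(-172) + 48533 = -12728 + 48533 = 35805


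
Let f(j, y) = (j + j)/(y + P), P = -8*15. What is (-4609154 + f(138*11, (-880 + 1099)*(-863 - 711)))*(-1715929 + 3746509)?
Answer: -179295266180474400/19157 ≈ -9.3593e+12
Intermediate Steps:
P = -120
f(j, y) = 2*j/(-120 + y) (f(j, y) = (j + j)/(y - 120) = (2*j)/(-120 + y) = 2*j/(-120 + y))
(-4609154 + f(138*11, (-880 + 1099)*(-863 - 711)))*(-1715929 + 3746509) = (-4609154 + 2*(138*11)/(-120 + (-880 + 1099)*(-863 - 711)))*(-1715929 + 3746509) = (-4609154 + 2*1518/(-120 + 219*(-1574)))*2030580 = (-4609154 + 2*1518/(-120 - 344706))*2030580 = (-4609154 + 2*1518/(-344826))*2030580 = (-4609154 + 2*1518*(-1/344826))*2030580 = (-4609154 - 506/57471)*2030580 = -264892690040/57471*2030580 = -179295266180474400/19157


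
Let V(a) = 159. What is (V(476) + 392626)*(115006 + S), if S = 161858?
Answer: 108748026240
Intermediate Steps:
(V(476) + 392626)*(115006 + S) = (159 + 392626)*(115006 + 161858) = 392785*276864 = 108748026240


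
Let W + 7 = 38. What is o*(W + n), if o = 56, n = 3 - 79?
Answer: -2520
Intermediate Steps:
n = -76
W = 31 (W = -7 + 38 = 31)
o*(W + n) = 56*(31 - 76) = 56*(-45) = -2520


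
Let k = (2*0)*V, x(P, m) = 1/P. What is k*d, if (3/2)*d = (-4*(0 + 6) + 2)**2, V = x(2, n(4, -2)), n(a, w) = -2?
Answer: 0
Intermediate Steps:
V = 1/2 ≈ 0.50000
d = 968/3 (d = 2*(-4*(0 + 6) + 2)**2/3 = 2*(-4*6 + 2)**2/3 = 2*(-24 + 2)**2/3 = (2/3)*(-22)**2 = (2/3)*484 = 968/3 ≈ 322.67)
k = 0 (k = (2*0)*(1/2) = 0*(1/2) = 0)
k*d = 0*(968/3) = 0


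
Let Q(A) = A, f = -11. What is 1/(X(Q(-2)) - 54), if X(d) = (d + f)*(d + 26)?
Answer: -1/366 ≈ -0.0027322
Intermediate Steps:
X(d) = (-11 + d)*(26 + d) (X(d) = (d - 11)*(d + 26) = (-11 + d)*(26 + d))
1/(X(Q(-2)) - 54) = 1/((-286 + (-2)² + 15*(-2)) - 54) = 1/((-286 + 4 - 30) - 54) = 1/(-312 - 54) = 1/(-366) = -1/366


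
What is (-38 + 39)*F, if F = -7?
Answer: -7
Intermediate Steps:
(-38 + 39)*F = (-38 + 39)*(-7) = 1*(-7) = -7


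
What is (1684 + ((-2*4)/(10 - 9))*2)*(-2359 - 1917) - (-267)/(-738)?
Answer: -1754562617/246 ≈ -7.1324e+6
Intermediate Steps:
(1684 + ((-2*4)/(10 - 9))*2)*(-2359 - 1917) - (-267)/(-738) = (1684 - 8/1*2)*(-4276) - (-267)*(-1)/738 = (1684 - 8*1*2)*(-4276) - 1*89/246 = (1684 - 8*2)*(-4276) - 89/246 = (1684 - 16)*(-4276) - 89/246 = 1668*(-4276) - 89/246 = -7132368 - 89/246 = -1754562617/246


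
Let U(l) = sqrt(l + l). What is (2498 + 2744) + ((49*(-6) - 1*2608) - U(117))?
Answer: 2340 - 3*sqrt(26) ≈ 2324.7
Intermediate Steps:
U(l) = sqrt(2)*sqrt(l) (U(l) = sqrt(2*l) = sqrt(2)*sqrt(l))
(2498 + 2744) + ((49*(-6) - 1*2608) - U(117)) = (2498 + 2744) + ((49*(-6) - 1*2608) - sqrt(2)*sqrt(117)) = 5242 + ((-294 - 2608) - sqrt(2)*3*sqrt(13)) = 5242 + (-2902 - 3*sqrt(26)) = 2340 - 3*sqrt(26)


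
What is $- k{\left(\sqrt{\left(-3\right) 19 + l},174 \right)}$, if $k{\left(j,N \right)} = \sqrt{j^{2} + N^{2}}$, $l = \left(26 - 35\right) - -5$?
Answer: $- \sqrt{30215} \approx -173.82$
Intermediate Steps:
$l = -4$ ($l = \left(26 - 35\right) + 5 = -9 + 5 = -4$)
$k{\left(j,N \right)} = \sqrt{N^{2} + j^{2}}$
$- k{\left(\sqrt{\left(-3\right) 19 + l},174 \right)} = - \sqrt{174^{2} + \left(\sqrt{\left(-3\right) 19 - 4}\right)^{2}} = - \sqrt{30276 + \left(\sqrt{-57 - 4}\right)^{2}} = - \sqrt{30276 + \left(\sqrt{-61}\right)^{2}} = - \sqrt{30276 + \left(i \sqrt{61}\right)^{2}} = - \sqrt{30276 - 61} = - \sqrt{30215}$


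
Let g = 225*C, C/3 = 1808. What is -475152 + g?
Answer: 745248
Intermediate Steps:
C = 5424 (C = 3*1808 = 5424)
g = 1220400 (g = 225*5424 = 1220400)
-475152 + g = -475152 + 1220400 = 745248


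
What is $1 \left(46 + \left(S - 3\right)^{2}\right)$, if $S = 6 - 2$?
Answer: $47$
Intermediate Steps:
$S = 4$
$1 \left(46 + \left(S - 3\right)^{2}\right) = 1 \left(46 + \left(4 - 3\right)^{2}\right) = 1 \left(46 + 1^{2}\right) = 1 \left(46 + 1\right) = 1 \cdot 47 = 47$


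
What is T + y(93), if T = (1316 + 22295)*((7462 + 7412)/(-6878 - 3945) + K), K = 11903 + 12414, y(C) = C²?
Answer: 6213753657514/10823 ≈ 5.7413e+8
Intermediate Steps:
K = 24317
T = 6213660049387/10823 (T = (1316 + 22295)*((7462 + 7412)/(-6878 - 3945) + 24317) = 23611*(14874/(-10823) + 24317) = 23611*(14874*(-1/10823) + 24317) = 23611*(-14874/10823 + 24317) = 23611*(263168017/10823) = 6213660049387/10823 ≈ 5.7412e+8)
T + y(93) = 6213660049387/10823 + 93² = 6213660049387/10823 + 8649 = 6213753657514/10823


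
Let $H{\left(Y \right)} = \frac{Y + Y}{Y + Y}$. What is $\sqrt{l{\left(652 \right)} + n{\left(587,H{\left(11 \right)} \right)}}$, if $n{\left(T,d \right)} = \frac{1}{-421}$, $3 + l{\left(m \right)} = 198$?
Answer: $\frac{\sqrt{34561574}}{421} \approx 13.964$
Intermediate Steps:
$H{\left(Y \right)} = 1$ ($H{\left(Y \right)} = \frac{2 Y}{2 Y} = 2 Y \frac{1}{2 Y} = 1$)
$l{\left(m \right)} = 195$ ($l{\left(m \right)} = -3 + 198 = 195$)
$n{\left(T,d \right)} = - \frac{1}{421}$
$\sqrt{l{\left(652 \right)} + n{\left(587,H{\left(11 \right)} \right)}} = \sqrt{195 - \frac{1}{421}} = \sqrt{\frac{82094}{421}} = \frac{\sqrt{34561574}}{421}$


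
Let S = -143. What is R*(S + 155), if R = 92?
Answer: 1104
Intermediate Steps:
R*(S + 155) = 92*(-143 + 155) = 92*12 = 1104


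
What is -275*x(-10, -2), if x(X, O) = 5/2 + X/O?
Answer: -4125/2 ≈ -2062.5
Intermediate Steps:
x(X, O) = 5/2 + X/O (x(X, O) = 5*(1/2) + X/O = 5/2 + X/O)
-275*x(-10, -2) = -275*(5/2 - 10/(-2)) = -275*(5/2 - 10*(-1/2)) = -275*(5/2 + 5) = -275*15/2 = -4125/2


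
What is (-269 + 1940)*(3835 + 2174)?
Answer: 10041039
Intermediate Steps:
(-269 + 1940)*(3835 + 2174) = 1671*6009 = 10041039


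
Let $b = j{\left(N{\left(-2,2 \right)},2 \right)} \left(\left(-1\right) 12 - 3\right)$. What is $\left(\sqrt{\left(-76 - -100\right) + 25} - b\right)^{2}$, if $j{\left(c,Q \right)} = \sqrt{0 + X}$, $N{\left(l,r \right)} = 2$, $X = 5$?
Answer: $1174 + 210 \sqrt{5} \approx 1643.6$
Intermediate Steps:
$j{\left(c,Q \right)} = \sqrt{5}$ ($j{\left(c,Q \right)} = \sqrt{0 + 5} = \sqrt{5}$)
$b = - 15 \sqrt{5}$ ($b = \sqrt{5} \left(\left(-1\right) 12 - 3\right) = \sqrt{5} \left(-12 - 3\right) = \sqrt{5} \left(-15\right) = - 15 \sqrt{5} \approx -33.541$)
$\left(\sqrt{\left(-76 - -100\right) + 25} - b\right)^{2} = \left(\sqrt{\left(-76 - -100\right) + 25} - - 15 \sqrt{5}\right)^{2} = \left(\sqrt{\left(-76 + 100\right) + 25} + 15 \sqrt{5}\right)^{2} = \left(\sqrt{24 + 25} + 15 \sqrt{5}\right)^{2} = \left(\sqrt{49} + 15 \sqrt{5}\right)^{2} = \left(7 + 15 \sqrt{5}\right)^{2}$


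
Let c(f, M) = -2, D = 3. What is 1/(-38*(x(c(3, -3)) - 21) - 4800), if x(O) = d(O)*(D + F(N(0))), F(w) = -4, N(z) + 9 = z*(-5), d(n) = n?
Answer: -1/4078 ≈ -0.00024522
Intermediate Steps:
N(z) = -9 - 5*z (N(z) = -9 + z*(-5) = -9 - 5*z)
x(O) = -O (x(O) = O*(3 - 4) = O*(-1) = -O)
1/(-38*(x(c(3, -3)) - 21) - 4800) = 1/(-38*(-1*(-2) - 21) - 4800) = 1/(-38*(2 - 21) - 4800) = 1/(-38*(-19) - 4800) = 1/(722 - 4800) = 1/(-4078) = -1/4078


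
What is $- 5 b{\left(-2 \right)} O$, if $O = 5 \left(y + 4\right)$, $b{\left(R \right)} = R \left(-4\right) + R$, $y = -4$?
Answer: $0$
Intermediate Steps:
$b{\left(R \right)} = - 3 R$ ($b{\left(R \right)} = - 4 R + R = - 3 R$)
$O = 0$ ($O = 5 \left(-4 + 4\right) = 5 \cdot 0 = 0$)
$- 5 b{\left(-2 \right)} O = - 5 \left(\left(-3\right) \left(-2\right)\right) 0 = \left(-5\right) 6 \cdot 0 = \left(-30\right) 0 = 0$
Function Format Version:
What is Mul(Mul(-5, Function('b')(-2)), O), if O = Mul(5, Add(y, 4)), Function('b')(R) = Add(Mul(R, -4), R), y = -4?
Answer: 0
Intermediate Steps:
Function('b')(R) = Mul(-3, R) (Function('b')(R) = Add(Mul(-4, R), R) = Mul(-3, R))
O = 0 (O = Mul(5, Add(-4, 4)) = Mul(5, 0) = 0)
Mul(Mul(-5, Function('b')(-2)), O) = Mul(Mul(-5, Mul(-3, -2)), 0) = Mul(Mul(-5, 6), 0) = Mul(-30, 0) = 0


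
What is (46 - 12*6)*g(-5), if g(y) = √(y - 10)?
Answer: -26*I*√15 ≈ -100.7*I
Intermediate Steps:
g(y) = √(-10 + y)
(46 - 12*6)*g(-5) = (46 - 12*6)*√(-10 - 5) = (46 - 72)*√(-15) = -26*I*√15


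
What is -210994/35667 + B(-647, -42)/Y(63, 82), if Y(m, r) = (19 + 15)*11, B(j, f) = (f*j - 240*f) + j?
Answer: 1226750113/13339458 ≈ 91.964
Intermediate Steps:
B(j, f) = j - 240*f + f*j (B(j, f) = (-240*f + f*j) + j = j - 240*f + f*j)
Y(m, r) = 374 (Y(m, r) = 34*11 = 374)
-210994/35667 + B(-647, -42)/Y(63, 82) = -210994/35667 + (-647 - 240*(-42) - 42*(-647))/374 = -210994*1/35667 + (-647 + 10080 + 27174)*(1/374) = -210994/35667 + 36607*(1/374) = -210994/35667 + 36607/374 = 1226750113/13339458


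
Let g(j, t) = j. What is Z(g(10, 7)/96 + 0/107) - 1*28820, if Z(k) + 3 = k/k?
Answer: -28822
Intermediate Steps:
Z(k) = -2 (Z(k) = -3 + k/k = -3 + 1 = -2)
Z(g(10, 7)/96 + 0/107) - 1*28820 = -2 - 1*28820 = -2 - 28820 = -28822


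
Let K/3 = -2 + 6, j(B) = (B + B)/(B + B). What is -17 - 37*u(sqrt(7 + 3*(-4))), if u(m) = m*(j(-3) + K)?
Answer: -17 - 481*I*sqrt(5) ≈ -17.0 - 1075.5*I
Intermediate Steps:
j(B) = 1 (j(B) = (2*B)/((2*B)) = (2*B)*(1/(2*B)) = 1)
K = 12 (K = 3*(-2 + 6) = 3*4 = 12)
u(m) = 13*m (u(m) = m*(1 + 12) = m*13 = 13*m)
-17 - 37*u(sqrt(7 + 3*(-4))) = -17 - 481*sqrt(7 + 3*(-4)) = -17 - 481*sqrt(7 - 12) = -17 - 481*sqrt(-5) = -17 - 481*I*sqrt(5)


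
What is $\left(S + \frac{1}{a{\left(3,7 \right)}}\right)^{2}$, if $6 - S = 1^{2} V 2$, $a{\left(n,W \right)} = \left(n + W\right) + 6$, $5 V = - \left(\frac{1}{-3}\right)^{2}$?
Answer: $\frac{19333609}{518400} \approx 37.295$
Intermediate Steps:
$V = - \frac{1}{45}$ ($V = \frac{\left(-1\right) \left(\frac{1}{-3}\right)^{2}}{5} = \frac{\left(-1\right) \left(- \frac{1}{3}\right)^{2}}{5} = \frac{\left(-1\right) \frac{1}{9}}{5} = \frac{1}{5} \left(- \frac{1}{9}\right) = - \frac{1}{45} \approx -0.022222$)
$a{\left(n,W \right)} = 6 + W + n$ ($a{\left(n,W \right)} = \left(W + n\right) + 6 = 6 + W + n$)
$S = \frac{272}{45}$ ($S = 6 - 1^{2} \left(- \frac{1}{45}\right) 2 = 6 - 1 \left(- \frac{1}{45}\right) 2 = 6 - \left(- \frac{1}{45}\right) 2 = 6 - - \frac{2}{45} = 6 + \frac{2}{45} = \frac{272}{45} \approx 6.0444$)
$\left(S + \frac{1}{a{\left(3,7 \right)}}\right)^{2} = \left(\frac{272}{45} + \frac{1}{6 + 7 + 3}\right)^{2} = \left(\frac{272}{45} + \frac{1}{16}\right)^{2} = \left(\frac{4397}{720}\right)^{2} = \frac{19333609}{518400}$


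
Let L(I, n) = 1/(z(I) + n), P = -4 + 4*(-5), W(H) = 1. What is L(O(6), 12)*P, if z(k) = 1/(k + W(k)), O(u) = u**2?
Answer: -888/445 ≈ -1.9955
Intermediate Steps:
P = -24 (P = -4 - 20 = -24)
z(k) = 1/(1 + k) (z(k) = 1/(k + 1) = 1/(1 + k))
L(I, n) = 1/(n + 1/(1 + I)) (L(I, n) = 1/(1/(1 + I) + n) = 1/(n + 1/(1 + I)))
L(O(6), 12)*P = ((1 + 6**2)/(1 + 12*(1 + 6**2)))*(-24) = ((1 + 36)/(1 + 12*(1 + 36)))*(-24) = (37/(1 + 12*37))*(-24) = (37/(1 + 444))*(-24) = (37/445)*(-24) = -888/445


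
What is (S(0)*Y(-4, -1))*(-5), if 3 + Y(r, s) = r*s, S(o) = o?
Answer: 0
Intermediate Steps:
Y(r, s) = -3 + r*s
(S(0)*Y(-4, -1))*(-5) = (0*(-3 - 4*(-1)))*(-5) = (0*(-3 + 4))*(-5) = (0*1)*(-5) = 0*(-5) = 0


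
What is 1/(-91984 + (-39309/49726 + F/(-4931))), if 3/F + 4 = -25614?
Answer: -1570376393477/144450743578943729 ≈ -1.0871e-5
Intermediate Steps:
F = -3/25618 (F = 3/(-4 - 25614) = 3/(-25618) = 3*(-1/25618) = -3/25618 ≈ -0.00011711)
1/(-91984 + (-39309/49726 + F/(-4931))) = 1/(-91984 + (-39309/49726 - 3/25618/(-4931))) = 1/(-91984 + (-39309*1/49726 - 3/25618*(-1/4931))) = 1/(-91984 + (-39309/49726 + 3/126322358)) = 1/(-91984 - 1241401355361/1570376393477) = 1/(-144450743578943729/1570376393477) = -1570376393477/144450743578943729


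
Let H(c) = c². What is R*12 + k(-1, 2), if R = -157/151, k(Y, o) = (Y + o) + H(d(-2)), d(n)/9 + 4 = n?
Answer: 438583/151 ≈ 2904.5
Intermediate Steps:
d(n) = -36 + 9*n
k(Y, o) = 2916 + Y + o (k(Y, o) = (Y + o) + (-36 + 9*(-2))² = (Y + o) + (-36 - 18)² = (Y + o) + (-54)² = (Y + o) + 2916 = 2916 + Y + o)
R = -157/151 (R = -157*1/151 = -157/151 ≈ -1.0397)
R*12 + k(-1, 2) = -157/151*12 + (2916 - 1 + 2) = -1884/151 + 2917 = 438583/151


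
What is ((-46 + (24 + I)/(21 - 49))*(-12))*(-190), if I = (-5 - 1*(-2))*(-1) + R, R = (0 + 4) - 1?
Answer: -751260/7 ≈ -1.0732e+5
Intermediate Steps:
R = 3 (R = 4 - 1 = 3)
I = 6 (I = (-5 - 1*(-2))*(-1) + 3 = (-5 + 2)*(-1) + 3 = -3*(-1) + 3 = 3 + 3 = 6)
((-46 + (24 + I)/(21 - 49))*(-12))*(-190) = ((-46 + (24 + 6)/(21 - 49))*(-12))*(-190) = ((-46 + 30/(-28))*(-12))*(-190) = ((-46 + 30*(-1/28))*(-12))*(-190) = ((-46 - 15/14)*(-12))*(-190) = -659/14*(-12)*(-190) = (3954/7)*(-190) = -751260/7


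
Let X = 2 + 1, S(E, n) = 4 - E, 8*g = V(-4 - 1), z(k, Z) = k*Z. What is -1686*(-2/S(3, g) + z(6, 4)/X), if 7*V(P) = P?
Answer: -10116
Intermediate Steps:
z(k, Z) = Z*k
V(P) = P/7
g = -5/56 (g = ((-4 - 1)/7)/8 = ((1/7)*(-5))/8 = (1/8)*(-5/7) = -5/56 ≈ -0.089286)
X = 3
-1686*(-2/S(3, g) + z(6, 4)/X) = -1686*(-2/(4 - 1*3) + (4*6)/3) = -1686*(-2/(4 - 3) + 24*(1/3)) = -1686*(-2/1 + 8) = -1686*(-2*1 + 8) = -1686*(-2 + 8) = -1686*6 = -10116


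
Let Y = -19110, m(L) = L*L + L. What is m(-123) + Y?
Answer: -4104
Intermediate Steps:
m(L) = L + L² (m(L) = L² + L = L + L²)
m(-123) + Y = -123*(1 - 123) - 19110 = -123*(-122) - 19110 = 15006 - 19110 = -4104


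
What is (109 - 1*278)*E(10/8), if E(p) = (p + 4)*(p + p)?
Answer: -17745/8 ≈ -2218.1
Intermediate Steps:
E(p) = 2*p*(4 + p) (E(p) = (4 + p)*(2*p) = 2*p*(4 + p))
(109 - 1*278)*E(10/8) = (109 - 1*278)*(2*(10/8)*(4 + 10/8)) = (109 - 278)*(2*(10*(⅛))*(4 + 10*(⅛))) = -338*5*(4 + 5/4)/4 = -338*5*21/(4*4) = -169*105/8 = -17745/8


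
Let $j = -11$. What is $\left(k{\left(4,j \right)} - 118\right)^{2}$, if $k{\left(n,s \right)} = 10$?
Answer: $11664$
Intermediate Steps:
$\left(k{\left(4,j \right)} - 118\right)^{2} = \left(10 - 118\right)^{2} = \left(-108\right)^{2} = 11664$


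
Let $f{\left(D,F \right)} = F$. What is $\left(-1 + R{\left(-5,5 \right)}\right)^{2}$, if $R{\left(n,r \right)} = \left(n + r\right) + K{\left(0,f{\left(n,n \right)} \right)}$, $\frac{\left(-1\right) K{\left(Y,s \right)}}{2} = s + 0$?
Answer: $81$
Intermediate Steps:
$K{\left(Y,s \right)} = - 2 s$ ($K{\left(Y,s \right)} = - 2 \left(s + 0\right) = - 2 s$)
$R{\left(n,r \right)} = r - n$ ($R{\left(n,r \right)} = \left(n + r\right) - 2 n = r - n$)
$\left(-1 + R{\left(-5,5 \right)}\right)^{2} = \left(-1 + \left(5 - -5\right)\right)^{2} = \left(-1 + \left(5 + 5\right)\right)^{2} = \left(-1 + 10\right)^{2} = 9^{2} = 81$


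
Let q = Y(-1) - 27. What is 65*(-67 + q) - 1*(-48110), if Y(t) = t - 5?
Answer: 41610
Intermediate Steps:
Y(t) = -5 + t
q = -33 (q = (-5 - 1) - 27 = -6 - 27 = -33)
65*(-67 + q) - 1*(-48110) = 65*(-67 - 33) - 1*(-48110) = 65*(-100) + 48110 = -6500 + 48110 = 41610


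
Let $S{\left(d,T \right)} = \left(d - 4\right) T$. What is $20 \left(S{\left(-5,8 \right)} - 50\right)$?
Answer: $-2440$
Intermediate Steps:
$S{\left(d,T \right)} = T \left(-4 + d\right)$ ($S{\left(d,T \right)} = \left(-4 + d\right) T = T \left(-4 + d\right)$)
$20 \left(S{\left(-5,8 \right)} - 50\right) = 20 \left(8 \left(-4 - 5\right) - 50\right) = 20 \left(8 \left(-9\right) - 50\right) = 20 \left(-72 - 50\right) = 20 \left(-122\right) = -2440$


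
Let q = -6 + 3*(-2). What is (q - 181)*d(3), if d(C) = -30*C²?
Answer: 52110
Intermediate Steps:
q = -12 (q = -6 - 6 = -12)
(q - 181)*d(3) = (-12 - 181)*(-30*3²) = -(-5790)*9 = -193*(-270) = 52110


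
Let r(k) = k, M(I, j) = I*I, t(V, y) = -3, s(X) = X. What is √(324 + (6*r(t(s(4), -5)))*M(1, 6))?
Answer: 3*√34 ≈ 17.493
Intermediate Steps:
M(I, j) = I²
√(324 + (6*r(t(s(4), -5)))*M(1, 6)) = √(324 + (6*(-3))*1²) = √(324 - 18*1) = √(324 - 18) = √306 = 3*√34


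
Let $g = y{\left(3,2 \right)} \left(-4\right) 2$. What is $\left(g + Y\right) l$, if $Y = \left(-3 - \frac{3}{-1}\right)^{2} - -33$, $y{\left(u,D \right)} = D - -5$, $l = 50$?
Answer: $-1150$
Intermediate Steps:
$y{\left(u,D \right)} = 5 + D$ ($y{\left(u,D \right)} = D + 5 = 5 + D$)
$g = -56$ ($g = \left(5 + 2\right) \left(-4\right) 2 = 7 \left(-4\right) 2 = \left(-28\right) 2 = -56$)
$Y = 33$ ($Y = \left(-3 - -3\right)^{2} + 33 = \left(-3 + 3\right)^{2} + 33 = 0^{2} + 33 = 0 + 33 = 33$)
$\left(g + Y\right) l = \left(-56 + 33\right) 50 = \left(-23\right) 50 = -1150$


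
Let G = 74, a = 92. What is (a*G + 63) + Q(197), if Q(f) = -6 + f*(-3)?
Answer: 6274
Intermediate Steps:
Q(f) = -6 - 3*f
(a*G + 63) + Q(197) = (92*74 + 63) + (-6 - 3*197) = (6808 + 63) + (-6 - 591) = 6871 - 597 = 6274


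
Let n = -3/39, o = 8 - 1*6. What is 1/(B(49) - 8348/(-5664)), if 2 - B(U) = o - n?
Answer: 18408/25715 ≈ 0.71585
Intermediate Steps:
o = 2 (o = 8 - 6 = 2)
n = -1/13 (n = -3*1/39 = -1/13 ≈ -0.076923)
B(U) = -1/13 (B(U) = 2 - (2 - 1*(-1/13)) = 2 - (2 + 1/13) = 2 - 1*27/13 = 2 - 27/13 = -1/13)
1/(B(49) - 8348/(-5664)) = 1/(-1/13 - 8348/(-5664)) = 1/(-1/13 - 8348*(-1/5664)) = 1/(-1/13 + 2087/1416) = 1/(25715/18408) = 18408/25715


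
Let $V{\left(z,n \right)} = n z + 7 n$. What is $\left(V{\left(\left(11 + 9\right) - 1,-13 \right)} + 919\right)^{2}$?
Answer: $337561$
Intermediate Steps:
$V{\left(z,n \right)} = 7 n + n z$
$\left(V{\left(\left(11 + 9\right) - 1,-13 \right)} + 919\right)^{2} = \left(- 13 \left(7 + \left(\left(11 + 9\right) - 1\right)\right) + 919\right)^{2} = \left(- 13 \left(7 + \left(20 - 1\right)\right) + 919\right)^{2} = \left(- 13 \left(7 + 19\right) + 919\right)^{2} = \left(\left(-13\right) 26 + 919\right)^{2} = \left(-338 + 919\right)^{2} = 581^{2} = 337561$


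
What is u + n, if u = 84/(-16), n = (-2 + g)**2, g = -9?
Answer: 463/4 ≈ 115.75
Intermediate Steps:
n = 121 (n = (-2 - 9)**2 = (-11)**2 = 121)
u = -21/4 (u = 84*(-1/16) = -21/4 ≈ -5.2500)
u + n = -21/4 + 121 = 463/4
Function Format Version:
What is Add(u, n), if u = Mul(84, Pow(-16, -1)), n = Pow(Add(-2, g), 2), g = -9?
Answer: Rational(463, 4) ≈ 115.75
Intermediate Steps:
n = 121 (n = Pow(Add(-2, -9), 2) = Pow(-11, 2) = 121)
u = Rational(-21, 4) (u = Mul(84, Rational(-1, 16)) = Rational(-21, 4) ≈ -5.2500)
Add(u, n) = Add(Rational(-21, 4), 121) = Rational(463, 4)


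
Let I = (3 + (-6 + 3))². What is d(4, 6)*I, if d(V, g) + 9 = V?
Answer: 0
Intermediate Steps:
d(V, g) = -9 + V
I = 0 (I = (3 - 3)² = 0² = 0)
d(4, 6)*I = (-9 + 4)*0 = -5*0 = 0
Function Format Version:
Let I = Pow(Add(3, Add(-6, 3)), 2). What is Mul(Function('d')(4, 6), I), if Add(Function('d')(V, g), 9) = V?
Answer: 0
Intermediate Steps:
Function('d')(V, g) = Add(-9, V)
I = 0 (I = Pow(Add(3, -3), 2) = Pow(0, 2) = 0)
Mul(Function('d')(4, 6), I) = Mul(Add(-9, 4), 0) = Mul(-5, 0) = 0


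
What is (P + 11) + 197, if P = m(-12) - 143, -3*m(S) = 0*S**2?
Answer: 65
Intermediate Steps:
m(S) = 0 (m(S) = -0*S**2 = -1/3*0 = 0)
P = -143 (P = 0 - 143 = -143)
(P + 11) + 197 = (-143 + 11) + 197 = -132 + 197 = 65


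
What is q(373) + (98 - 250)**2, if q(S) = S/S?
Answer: 23105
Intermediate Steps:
q(S) = 1
q(373) + (98 - 250)**2 = 1 + (98 - 250)**2 = 1 + (-152)**2 = 1 + 23104 = 23105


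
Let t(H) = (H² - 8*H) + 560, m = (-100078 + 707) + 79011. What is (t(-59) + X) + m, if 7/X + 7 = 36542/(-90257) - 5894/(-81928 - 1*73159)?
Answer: -1634225187391436/103119025909 ≈ -15848.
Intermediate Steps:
m = -20360 (m = -99371 + 79011 = -20360)
t(H) = 560 + H² - 8*H
X = -97983811513/103119025909 (X = 7/(-7 + (36542/(-90257) - 5894/(-81928 - 1*73159))) = 7/(-7 + (36542*(-1/90257) - 5894/(-81928 - 73159))) = 7/(-7 + (-36542/90257 - 5894/(-155087))) = 7/(-7 + (-36542/90257 - 5894*(-1/155087))) = 7/(-7 + (-36542/90257 + 5894/155087)) = 7/(-7 - 5135214396/13997687359) = 7/(-103119025909/13997687359) = 7*(-13997687359/103119025909) = -97983811513/103119025909 ≈ -0.95020)
(t(-59) + X) + m = ((560 + (-59)² - 8*(-59)) - 97983811513/103119025909) - 20360 = ((560 + 3481 + 472) - 97983811513/103119025909) - 20360 = (4513 - 97983811513/103119025909) - 20360 = 465278180115804/103119025909 - 20360 = -1634225187391436/103119025909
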